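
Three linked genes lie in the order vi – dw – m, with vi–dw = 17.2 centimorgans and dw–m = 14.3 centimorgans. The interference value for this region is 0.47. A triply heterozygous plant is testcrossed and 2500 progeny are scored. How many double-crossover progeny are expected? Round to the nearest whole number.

33

Map distances give recombination frequencies of 0.172 and 0.143 for the two intervals.
With interference 0.47 (so coincidence = 0.53), expected double-crossover frequency = 0.172 × 0.143 × 0.53 = 0.01304.
Expected number = 0.01304 × 2500 = 32.59 ≈ 33.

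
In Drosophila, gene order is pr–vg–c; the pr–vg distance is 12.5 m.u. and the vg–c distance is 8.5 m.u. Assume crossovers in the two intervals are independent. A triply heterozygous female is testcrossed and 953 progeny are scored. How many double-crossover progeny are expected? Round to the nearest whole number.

Map distances give recombination frequencies of 0.125 and 0.085 for the two intervals.
With no interference, expected double-crossover frequency = 0.125 × 0.085 = 0.01063.
Expected number = 0.01063 × 953 = 10.13 ≈ 10.

10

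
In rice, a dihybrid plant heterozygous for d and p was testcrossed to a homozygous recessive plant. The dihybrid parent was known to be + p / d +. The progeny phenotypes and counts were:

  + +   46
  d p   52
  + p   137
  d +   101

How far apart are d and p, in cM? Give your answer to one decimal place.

The recombinant classes are + + and d p: 46 + 52 = 98.
Recombination frequency = 98/336 = 0.2917 ≈ 29.2%, i.e. 29.2 cM.

29.2 cM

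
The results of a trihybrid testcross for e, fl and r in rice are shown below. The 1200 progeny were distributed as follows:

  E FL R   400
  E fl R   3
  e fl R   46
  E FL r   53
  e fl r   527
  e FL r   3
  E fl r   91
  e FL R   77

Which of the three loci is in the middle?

The two most frequent reciprocal classes, e fl r and E FL R, are the parental types, so the F1 was e fl r / E FL R.
The two rarest classes, e FL r and E fl R, are the double crossovers. Comparing them with the parentals, only the fl allele has switched, so fl is the middle locus and the order is e – fl – r.

fl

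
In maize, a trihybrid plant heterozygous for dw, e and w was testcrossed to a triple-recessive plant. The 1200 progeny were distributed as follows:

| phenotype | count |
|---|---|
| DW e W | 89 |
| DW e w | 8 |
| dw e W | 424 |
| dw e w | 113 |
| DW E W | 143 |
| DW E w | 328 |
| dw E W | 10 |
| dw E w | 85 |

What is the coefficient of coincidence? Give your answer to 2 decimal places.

The two most frequent reciprocal classes, DW E w and dw e W, are the parental types, so the F1 was DW E w / dw e W.
The two rarest classes, DW e w and dw E W, are the double crossovers. Comparing them with the parentals, only the e allele has switched, so e is the middle locus and the order is dw – e – w.
dw–e: (174 + 18)/1200 = 0.1600; e–w: (256 + 18)/1200 = 0.2283.
Expected DCO frequency = 0.1600 × 0.2283 ≈ 0.03653; observed = 18/1200 ≈ 0.01500.
Coefficient of coincidence = 0.01500/0.03653 ≈ 0.41.

0.41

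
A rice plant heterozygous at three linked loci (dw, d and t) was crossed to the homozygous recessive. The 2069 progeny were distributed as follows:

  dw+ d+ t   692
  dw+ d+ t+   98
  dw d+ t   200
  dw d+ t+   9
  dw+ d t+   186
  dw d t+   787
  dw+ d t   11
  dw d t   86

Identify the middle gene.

The two most frequent reciprocal classes, dw+ d+ t and dw d t+, are the parental types, so the F1 was dw+ d+ t / dw d t+.
The two rarest classes, dw+ d t and dw d+ t+, are the double crossovers. Comparing them with the parentals, only the d allele has switched, so d is the middle locus and the order is t – d – dw.

d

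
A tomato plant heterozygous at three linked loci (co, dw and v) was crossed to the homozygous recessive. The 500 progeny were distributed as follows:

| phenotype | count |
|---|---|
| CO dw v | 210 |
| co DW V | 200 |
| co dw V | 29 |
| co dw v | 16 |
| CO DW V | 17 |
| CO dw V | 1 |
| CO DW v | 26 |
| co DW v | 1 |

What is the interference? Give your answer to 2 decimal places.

The two most frequent reciprocal classes, CO dw v and co DW V, are the parental types, so the F1 was CO dw v / co DW V.
The two rarest classes, CO dw V and co DW v, are the double crossovers. Comparing them with the parentals, only the v allele has switched, so v is the middle locus and the order is dw – v – co.
dw–v: (55 + 2)/500 = 0.1140; v–co: (33 + 2)/500 = 0.0700.
Expected DCO frequency = 0.1140 × 0.0700 ≈ 0.00798; observed = 2/500 ≈ 0.00400.
Coefficient of coincidence = 0.00400/0.00798 ≈ 0.50; interference = 1 − 0.50 = 0.50.

0.50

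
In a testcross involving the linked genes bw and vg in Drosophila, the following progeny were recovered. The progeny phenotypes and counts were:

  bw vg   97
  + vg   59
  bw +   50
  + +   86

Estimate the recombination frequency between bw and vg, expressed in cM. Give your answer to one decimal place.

The two most frequent classes, + + (86) and bw vg (97), are the parental types, so the F1 was + + / bw vg.
The recombinant classes are + vg and bw +: 59 + 50 = 109.
Recombination frequency = 109/292 = 0.3733 ≈ 37.3%, i.e. 37.3 cM.

37.3 cM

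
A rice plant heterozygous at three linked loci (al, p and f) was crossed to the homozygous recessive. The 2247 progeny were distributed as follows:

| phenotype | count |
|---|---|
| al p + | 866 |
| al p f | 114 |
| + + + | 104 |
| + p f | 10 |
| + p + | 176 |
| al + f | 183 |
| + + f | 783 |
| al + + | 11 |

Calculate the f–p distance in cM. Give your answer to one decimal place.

The two most frequent reciprocal classes, al p + and + + f, are the parental types, so the F1 was al p + / + + f.
The two rarest classes, al + + and + p f, are the double crossovers. Comparing them with the parentals, only the p allele has switched, so p is the middle locus and the order is al – p – f.
Crossovers in the p–f interval produce the single-crossover classes al p f and + + + (114 + 104 = 218) plus the double crossovers (21).
RF(p–f) = (218 + 21) / 2247 = 239/2247 = 0.1064 → 10.6 cM.

10.6 cM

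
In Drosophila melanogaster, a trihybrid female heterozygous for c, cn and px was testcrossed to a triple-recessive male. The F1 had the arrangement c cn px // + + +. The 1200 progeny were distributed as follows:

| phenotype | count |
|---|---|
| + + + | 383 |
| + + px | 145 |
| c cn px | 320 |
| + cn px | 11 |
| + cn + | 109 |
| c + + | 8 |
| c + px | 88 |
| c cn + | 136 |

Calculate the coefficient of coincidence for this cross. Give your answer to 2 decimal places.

The two rarest classes, + cn px and c + +, are the double crossovers. Comparing them with the parentals, only the c allele has switched, so c is the middle locus and the order is cn – c – px.
cn–c: (197 + 19)/1200 = 0.1800; c–px: (281 + 19)/1200 = 0.2500.
Expected DCO frequency = 0.1800 × 0.2500 ≈ 0.04500; observed = 19/1200 ≈ 0.01583.
Coefficient of coincidence = 0.01583/0.04500 ≈ 0.35.

0.35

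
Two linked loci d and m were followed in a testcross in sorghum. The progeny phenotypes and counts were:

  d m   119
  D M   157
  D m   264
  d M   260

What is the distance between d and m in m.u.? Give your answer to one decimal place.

The two most frequent classes, D m (264) and d M (260), are the parental types, so the F1 was D m / d M.
The recombinant classes are D M and d m: 157 + 119 = 276.
Recombination frequency = 276/800 = 0.3450 ≈ 34.5%, i.e. 34.5 m.u.

34.5 m.u.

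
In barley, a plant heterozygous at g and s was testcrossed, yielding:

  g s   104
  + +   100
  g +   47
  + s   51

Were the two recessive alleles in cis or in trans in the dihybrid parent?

The two most frequent classes are + + (100) and g s (104); these are the parental (non-recombinant) types.
So the F1 carried + + on one chromosome and g s on the other — the recessive alleles are on the same chromosome (cis / coupling).

cis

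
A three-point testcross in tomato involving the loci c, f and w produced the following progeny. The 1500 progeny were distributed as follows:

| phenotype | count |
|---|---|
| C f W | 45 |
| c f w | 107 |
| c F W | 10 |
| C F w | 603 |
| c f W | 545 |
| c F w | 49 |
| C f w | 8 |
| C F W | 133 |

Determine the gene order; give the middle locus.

The two most frequent reciprocal classes, C F w and c f W, are the parental types, so the F1 was C F w / c f W.
The two rarest classes, C f w and c F W, are the double crossovers. Comparing them with the parentals, only the f allele has switched, so f is the middle locus and the order is c – f – w.

f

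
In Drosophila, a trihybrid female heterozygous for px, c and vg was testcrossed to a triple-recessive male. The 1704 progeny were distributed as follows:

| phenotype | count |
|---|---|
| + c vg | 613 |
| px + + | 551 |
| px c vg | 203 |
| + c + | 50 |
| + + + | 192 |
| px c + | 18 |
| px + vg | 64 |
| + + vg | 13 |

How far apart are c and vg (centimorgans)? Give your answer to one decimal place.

The two most frequent reciprocal classes, + c vg and px + +, are the parental types, so the F1 was + c vg / px + +.
The two rarest classes, + + vg and px c +, are the double crossovers. Comparing them with the parentals, only the c allele has switched, so c is the middle locus and the order is px – c – vg.
Crossovers in the c–vg interval produce the single-crossover classes + c + and px + vg (50 + 64 = 114) plus the double crossovers (31).
RF(c–vg) = (114 + 31) / 1704 = 145/1704 = 0.0851 → 8.5 centimorgans.

8.5 centimorgans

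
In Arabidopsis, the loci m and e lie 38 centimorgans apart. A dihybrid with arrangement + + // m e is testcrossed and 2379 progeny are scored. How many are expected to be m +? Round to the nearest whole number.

452

A map distance of 38 centimorgans corresponds to a recombination frequency of 0.380.
The F1 is + + / m e, so m + is a recombinant gamete class with expected frequency r/2 = 0.380/2 = 0.1900.
Expected number = 0.1900 × 2379 = 452.01 ≈ 452.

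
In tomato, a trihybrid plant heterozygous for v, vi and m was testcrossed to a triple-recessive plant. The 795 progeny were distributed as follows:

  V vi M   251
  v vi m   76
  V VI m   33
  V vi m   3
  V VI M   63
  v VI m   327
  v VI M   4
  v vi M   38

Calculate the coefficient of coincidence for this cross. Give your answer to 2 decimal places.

0.49

The two most frequent reciprocal classes, V vi M and v VI m, are the parental types, so the F1 was V vi M / v VI m.
The two rarest classes, V vi m and v VI M, are the double crossovers. Comparing them with the parentals, only the m allele has switched, so m is the middle locus and the order is vi – m – v.
vi–m: (139 + 7)/795 = 0.1836; m–v: (71 + 7)/795 = 0.0981.
Expected DCO frequency = 0.1836 × 0.0981 ≈ 0.01801; observed = 7/795 ≈ 0.00881.
Coefficient of coincidence = 0.00881/0.01801 ≈ 0.49.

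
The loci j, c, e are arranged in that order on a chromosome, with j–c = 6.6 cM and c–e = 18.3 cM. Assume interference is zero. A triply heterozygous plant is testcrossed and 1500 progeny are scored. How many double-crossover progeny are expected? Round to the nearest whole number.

Map distances give recombination frequencies of 0.066 and 0.183 for the two intervals.
With no interference, expected double-crossover frequency = 0.066 × 0.183 = 0.01208.
Expected number = 0.01208 × 1500 = 18.12 ≈ 18.

18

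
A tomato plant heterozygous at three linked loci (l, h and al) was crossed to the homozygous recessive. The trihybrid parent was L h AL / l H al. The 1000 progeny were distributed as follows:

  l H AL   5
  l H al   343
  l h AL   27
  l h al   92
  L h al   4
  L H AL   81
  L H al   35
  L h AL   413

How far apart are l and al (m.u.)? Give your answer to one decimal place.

7.1 m.u.

The two rarest classes, L h al and l H AL, are the double crossovers. Comparing them with the parentals, only the al allele has switched, so al is the middle locus and the order is l – al – h.
Crossovers in the l–al interval produce the single-crossover classes l h AL and L H al (27 + 35 = 62) plus the double crossovers (9).
RF(l–al) = (62 + 9) / 1000 = 71/1000 = 0.0710 → 7.1 m.u.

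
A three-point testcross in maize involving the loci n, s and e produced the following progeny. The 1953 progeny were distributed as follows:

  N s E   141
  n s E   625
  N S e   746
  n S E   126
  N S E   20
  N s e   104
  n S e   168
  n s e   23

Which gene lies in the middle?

e

The two most frequent reciprocal classes, n s E and N S e, are the parental types, so the F1 was n s E / N S e.
The two rarest classes, n s e and N S E, are the double crossovers. Comparing them with the parentals, only the e allele has switched, so e is the middle locus and the order is n – e – s.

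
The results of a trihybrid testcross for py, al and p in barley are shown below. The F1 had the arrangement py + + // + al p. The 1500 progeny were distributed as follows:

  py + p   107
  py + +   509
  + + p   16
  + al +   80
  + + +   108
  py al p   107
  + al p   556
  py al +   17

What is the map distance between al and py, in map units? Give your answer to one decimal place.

The two rarest classes, py al + and + + p, are the double crossovers. Comparing them with the parentals, only the al allele has switched, so al is the middle locus and the order is p – al – py.
Crossovers in the al–py interval produce the single-crossover classes + + + and py al p (108 + 107 = 215) plus the double crossovers (33).
RF(al–py) = (215 + 33) / 1500 = 248/1500 = 0.1653 → 16.5 map units.

16.5 map units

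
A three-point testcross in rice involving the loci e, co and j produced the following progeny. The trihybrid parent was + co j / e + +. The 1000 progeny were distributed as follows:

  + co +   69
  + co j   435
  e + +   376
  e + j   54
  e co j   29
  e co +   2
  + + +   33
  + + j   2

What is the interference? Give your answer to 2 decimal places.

The two rarest classes, + + j and e co +, are the double crossovers. Comparing them with the parentals, only the co allele has switched, so co is the middle locus and the order is e – co – j.
e–co: (62 + 4)/1000 = 0.0660; co–j: (123 + 4)/1000 = 0.1270.
Expected DCO frequency = 0.0660 × 0.1270 ≈ 0.00838; observed = 4/1000 ≈ 0.00400.
Coefficient of coincidence = 0.00400/0.00838 ≈ 0.48; interference = 1 − 0.48 = 0.52.

0.52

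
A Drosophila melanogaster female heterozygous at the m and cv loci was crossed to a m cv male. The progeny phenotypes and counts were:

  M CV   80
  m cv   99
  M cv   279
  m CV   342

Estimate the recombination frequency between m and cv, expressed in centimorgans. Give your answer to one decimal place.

22.4 centimorgans

The two most frequent classes, M cv (279) and m CV (342), are the parental types, so the F1 was M cv / m CV.
The recombinant classes are M CV and m cv: 80 + 99 = 179.
Recombination frequency = 179/800 = 0.2238 ≈ 22.4%, i.e. 22.4 centimorgans.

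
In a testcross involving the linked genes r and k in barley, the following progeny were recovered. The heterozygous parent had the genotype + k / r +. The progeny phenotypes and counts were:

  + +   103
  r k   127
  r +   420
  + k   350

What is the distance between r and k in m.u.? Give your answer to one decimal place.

23.0 m.u.

The recombinant classes are + + and r k: 103 + 127 = 230.
Recombination frequency = 230/1000 = 0.2300 ≈ 23.0%, i.e. 23.0 m.u.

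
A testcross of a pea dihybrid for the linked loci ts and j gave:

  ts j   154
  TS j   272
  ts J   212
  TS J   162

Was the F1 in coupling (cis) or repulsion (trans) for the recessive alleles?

trans

The two most frequent classes are TS j (272) and ts J (212); these are the parental (non-recombinant) types.
So the F1 carried TS j on one chromosome and ts J on the other — the recessive alleles are on opposite chromosomes (trans / repulsion).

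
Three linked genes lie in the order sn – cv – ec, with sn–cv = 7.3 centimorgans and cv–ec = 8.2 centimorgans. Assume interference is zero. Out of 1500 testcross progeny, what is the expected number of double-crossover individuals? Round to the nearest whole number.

9

Map distances give recombination frequencies of 0.073 and 0.082 for the two intervals.
With no interference, expected double-crossover frequency = 0.073 × 0.082 = 0.00599.
Expected number = 0.00599 × 1500 = 8.98 ≈ 9.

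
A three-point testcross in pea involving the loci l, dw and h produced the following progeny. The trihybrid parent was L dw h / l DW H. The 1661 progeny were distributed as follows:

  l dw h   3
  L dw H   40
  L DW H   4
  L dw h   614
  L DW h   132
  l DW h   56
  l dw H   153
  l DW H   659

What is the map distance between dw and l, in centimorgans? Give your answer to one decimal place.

The two rarest classes, l dw h and L DW H, are the double crossovers. Comparing them with the parentals, only the l allele has switched, so l is the middle locus and the order is h – l – dw.
Crossovers in the l–dw interval produce the single-crossover classes L DW h and l dw H (132 + 153 = 285) plus the double crossovers (7).
RF(l–dw) = (285 + 7) / 1661 = 292/1661 = 0.1758 → 17.6 centimorgans.

17.6 centimorgans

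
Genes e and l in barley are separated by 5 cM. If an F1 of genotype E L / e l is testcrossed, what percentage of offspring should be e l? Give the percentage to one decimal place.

47.5%

A map distance of 5 cM corresponds to a recombination frequency of 0.050.
The F1 is E L / e l, so e l is a parental gamete class with expected frequency (1 − r)/2 = 0.950/2 = 0.4750.
That is 0.4750 = 47.5% of the progeny.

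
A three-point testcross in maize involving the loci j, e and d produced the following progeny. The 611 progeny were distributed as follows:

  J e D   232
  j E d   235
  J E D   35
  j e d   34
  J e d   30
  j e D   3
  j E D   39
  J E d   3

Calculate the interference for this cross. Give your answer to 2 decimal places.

The two most frequent reciprocal classes, j E d and J e D, are the parental types, so the F1 was j E d / J e D.
The two rarest classes, J E d and j e D, are the double crossovers. Comparing them with the parentals, only the j allele has switched, so j is the middle locus and the order is e – j – d.
e–j: (69 + 6)/611 = 0.1227; j–d: (69 + 6)/611 = 0.1227.
Expected DCO frequency = 0.1227 × 0.1227 ≈ 0.01506; observed = 6/611 ≈ 0.00982.
Coefficient of coincidence = 0.00982/0.01506 ≈ 0.65; interference = 1 − 0.65 = 0.35.

0.35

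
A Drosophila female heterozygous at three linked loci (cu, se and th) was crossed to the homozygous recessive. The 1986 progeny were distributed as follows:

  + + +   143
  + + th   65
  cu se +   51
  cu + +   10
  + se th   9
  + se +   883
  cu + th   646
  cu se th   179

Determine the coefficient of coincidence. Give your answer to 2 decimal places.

The two most frequent reciprocal classes, + se + and cu + th, are the parental types, so the F1 was + se + / cu + th.
The two rarest classes, + se th and cu + +, are the double crossovers. Comparing them with the parentals, only the th allele has switched, so th is the middle locus and the order is cu – th – se.
cu–th: (116 + 19)/1986 = 0.0680; th–se: (322 + 19)/1986 = 0.1717.
Expected DCO frequency = 0.0680 × 0.1717 ≈ 0.01168; observed = 19/1986 ≈ 0.00957.
Coefficient of coincidence = 0.00957/0.01168 ≈ 0.82.

0.82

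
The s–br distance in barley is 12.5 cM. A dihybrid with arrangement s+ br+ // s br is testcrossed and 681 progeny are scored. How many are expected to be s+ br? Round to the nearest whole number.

A map distance of 12.5 cM corresponds to a recombination frequency of 0.125.
The F1 is s+ br+ / s br, so s+ br is a recombinant gamete class with expected frequency r/2 = 0.125/2 = 0.0625.
Expected number = 0.0625 × 681 = 42.56 ≈ 43.

43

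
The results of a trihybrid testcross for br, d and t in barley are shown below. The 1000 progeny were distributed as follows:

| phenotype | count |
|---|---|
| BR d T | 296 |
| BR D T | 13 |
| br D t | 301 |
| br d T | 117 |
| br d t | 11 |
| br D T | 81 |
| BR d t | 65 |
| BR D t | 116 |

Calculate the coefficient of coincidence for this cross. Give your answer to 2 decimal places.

0.55

The two most frequent reciprocal classes, br D t and BR d T, are the parental types, so the F1 was br D t / BR d T.
The two rarest classes, br d t and BR D T, are the double crossovers. Comparing them with the parentals, only the d allele has switched, so d is the middle locus and the order is t – d – br.
t–d: (146 + 24)/1000 = 0.1700; d–br: (233 + 24)/1000 = 0.2570.
Expected DCO frequency = 0.1700 × 0.2570 ≈ 0.04369; observed = 24/1000 ≈ 0.02400.
Coefficient of coincidence = 0.02400/0.04369 ≈ 0.55.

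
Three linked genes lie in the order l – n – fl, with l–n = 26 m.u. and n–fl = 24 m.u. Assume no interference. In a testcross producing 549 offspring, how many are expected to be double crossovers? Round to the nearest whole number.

Map distances give recombination frequencies of 0.260 and 0.240 for the two intervals.
With no interference, expected double-crossover frequency = 0.260 × 0.240 = 0.06240.
Expected number = 0.06240 × 549 = 34.26 ≈ 34.

34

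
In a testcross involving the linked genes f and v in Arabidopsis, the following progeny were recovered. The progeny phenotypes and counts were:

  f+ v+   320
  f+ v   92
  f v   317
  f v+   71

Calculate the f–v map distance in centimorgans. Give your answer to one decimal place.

The two most frequent classes, f+ v+ (320) and f v (317), are the parental types, so the F1 was f+ v+ / f v.
The recombinant classes are f+ v and f v+: 92 + 71 = 163.
Recombination frequency = 163/800 = 0.2037 ≈ 20.4%, i.e. 20.4 centimorgans.

20.4 centimorgans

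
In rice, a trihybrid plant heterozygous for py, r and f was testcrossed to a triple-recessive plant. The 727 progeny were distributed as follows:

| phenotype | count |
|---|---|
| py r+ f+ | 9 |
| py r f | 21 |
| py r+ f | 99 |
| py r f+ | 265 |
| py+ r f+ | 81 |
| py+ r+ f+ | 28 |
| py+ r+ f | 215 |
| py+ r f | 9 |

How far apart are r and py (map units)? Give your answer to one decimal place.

27.2 map units

The two most frequent reciprocal classes, py+ r+ f and py r f+, are the parental types, so the F1 was py+ r+ f / py r f+.
The two rarest classes, py+ r f and py r+ f+, are the double crossovers. Comparing them with the parentals, only the r allele has switched, so r is the middle locus and the order is py – r – f.
Crossovers in the py–r interval produce the single-crossover classes py r+ f and py+ r f+ (99 + 81 = 180) plus the double crossovers (18).
RF(py–r) = (180 + 18) / 727 = 198/727 = 0.2724 → 27.2 map units.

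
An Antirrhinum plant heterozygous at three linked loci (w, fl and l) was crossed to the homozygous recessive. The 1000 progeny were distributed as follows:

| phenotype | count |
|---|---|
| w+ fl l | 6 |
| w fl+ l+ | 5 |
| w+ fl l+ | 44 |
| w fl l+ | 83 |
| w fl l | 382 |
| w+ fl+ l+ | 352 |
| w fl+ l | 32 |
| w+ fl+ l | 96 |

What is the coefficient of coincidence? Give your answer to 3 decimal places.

0.665

The two most frequent reciprocal classes, w fl l and w+ fl+ l+, are the parental types, so the F1 was w fl l / w+ fl+ l+.
The two rarest classes, w+ fl l and w fl+ l+, are the double crossovers. Comparing them with the parentals, only the w allele has switched, so w is the middle locus and the order is l – w – fl.
l–w: (179 + 11)/1000 = 0.1900; w–fl: (76 + 11)/1000 = 0.0870.
Expected DCO frequency = 0.1900 × 0.0870 ≈ 0.01653; observed = 11/1000 ≈ 0.01100.
Coefficient of coincidence = 0.01100/0.01653 ≈ 0.665.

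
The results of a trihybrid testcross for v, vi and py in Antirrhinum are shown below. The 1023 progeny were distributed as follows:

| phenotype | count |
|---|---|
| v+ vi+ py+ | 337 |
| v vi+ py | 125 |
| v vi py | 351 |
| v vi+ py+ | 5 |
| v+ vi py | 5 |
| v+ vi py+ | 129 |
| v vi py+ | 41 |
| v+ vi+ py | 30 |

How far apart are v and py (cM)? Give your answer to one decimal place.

7.9 cM

The two most frequent reciprocal classes, v vi py and v+ vi+ py+, are the parental types, so the F1 was v vi py / v+ vi+ py+.
The two rarest classes, v+ vi py and v vi+ py+, are the double crossovers. Comparing them with the parentals, only the v allele has switched, so v is the middle locus and the order is py – v – vi.
Crossovers in the py–v interval produce the single-crossover classes v vi py+ and v+ vi+ py (41 + 30 = 71) plus the double crossovers (10).
RF(py–v) = (71 + 10) / 1023 = 81/1023 = 0.0792 → 7.9 cM.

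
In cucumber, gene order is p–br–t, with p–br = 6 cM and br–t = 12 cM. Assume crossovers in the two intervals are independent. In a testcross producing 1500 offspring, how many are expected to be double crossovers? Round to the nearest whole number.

11

Map distances give recombination frequencies of 0.060 and 0.120 for the two intervals.
With no interference, expected double-crossover frequency = 0.060 × 0.120 = 0.00720.
Expected number = 0.00720 × 1500 = 10.80 ≈ 11.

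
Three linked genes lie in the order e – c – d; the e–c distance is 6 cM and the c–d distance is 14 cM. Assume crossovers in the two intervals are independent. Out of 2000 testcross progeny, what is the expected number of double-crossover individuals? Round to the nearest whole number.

17

Map distances give recombination frequencies of 0.060 and 0.140 for the two intervals.
With no interference, expected double-crossover frequency = 0.060 × 0.140 = 0.00840.
Expected number = 0.00840 × 2000 = 16.80 ≈ 17.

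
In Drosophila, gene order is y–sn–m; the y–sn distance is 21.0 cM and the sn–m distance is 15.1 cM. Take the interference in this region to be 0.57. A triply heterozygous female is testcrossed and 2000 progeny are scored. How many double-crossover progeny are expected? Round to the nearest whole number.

Map distances give recombination frequencies of 0.210 and 0.151 for the two intervals.
With interference 0.57 (so coincidence = 0.43), expected double-crossover frequency = 0.210 × 0.151 × 0.43 = 0.01364.
Expected number = 0.01364 × 2000 = 27.27 ≈ 27.

27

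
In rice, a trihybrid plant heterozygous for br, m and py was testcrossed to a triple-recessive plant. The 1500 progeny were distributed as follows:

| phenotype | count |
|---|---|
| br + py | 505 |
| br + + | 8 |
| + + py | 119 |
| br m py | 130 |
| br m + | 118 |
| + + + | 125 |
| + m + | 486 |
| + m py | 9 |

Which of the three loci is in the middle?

py

The two most frequent reciprocal classes, br + py and + m +, are the parental types, so the F1 was br + py / + m +.
The two rarest classes, br + + and + m py, are the double crossovers. Comparing them with the parentals, only the py allele has switched, so py is the middle locus and the order is br – py – m.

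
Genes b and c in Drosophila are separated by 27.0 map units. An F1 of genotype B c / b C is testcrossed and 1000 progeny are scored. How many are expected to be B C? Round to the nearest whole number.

A map distance of 27.0 map units corresponds to a recombination frequency of 0.270.
The F1 is B c / b C, so B C is a recombinant gamete class with expected frequency r/2 = 0.270/2 = 0.1350.
Expected number = 0.1350 × 1000 = 135.00 ≈ 135.

135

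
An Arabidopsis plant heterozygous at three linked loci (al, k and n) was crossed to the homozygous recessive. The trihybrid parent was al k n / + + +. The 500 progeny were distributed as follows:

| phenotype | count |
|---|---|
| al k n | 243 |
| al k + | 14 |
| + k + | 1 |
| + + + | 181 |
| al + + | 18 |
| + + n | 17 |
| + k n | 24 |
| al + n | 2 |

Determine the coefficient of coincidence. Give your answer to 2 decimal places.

The two rarest classes, al + n and + k +, are the double crossovers. Comparing them with the parentals, only the k allele has switched, so k is the middle locus and the order is al – k – n.
al–k: (42 + 3)/500 = 0.0900; k–n: (31 + 3)/500 = 0.0680.
Expected DCO frequency = 0.0900 × 0.0680 ≈ 0.00612; observed = 3/500 ≈ 0.00600.
Coefficient of coincidence = 0.00600/0.00612 ≈ 0.98.

0.98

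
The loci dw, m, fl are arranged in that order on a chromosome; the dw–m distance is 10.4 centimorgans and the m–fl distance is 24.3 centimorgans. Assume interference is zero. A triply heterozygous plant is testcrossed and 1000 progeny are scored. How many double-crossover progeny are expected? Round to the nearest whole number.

Map distances give recombination frequencies of 0.104 and 0.243 for the two intervals.
With no interference, expected double-crossover frequency = 0.104 × 0.243 = 0.02527.
Expected number = 0.02527 × 1000 = 25.27 ≈ 25.

25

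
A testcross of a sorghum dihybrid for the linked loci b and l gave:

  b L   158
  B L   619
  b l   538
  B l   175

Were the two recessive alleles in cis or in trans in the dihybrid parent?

cis

The two most frequent classes are B L (619) and b l (538); these are the parental (non-recombinant) types.
So the F1 carried B L on one chromosome and b l on the other — the recessive alleles are on the same chromosome (cis / coupling).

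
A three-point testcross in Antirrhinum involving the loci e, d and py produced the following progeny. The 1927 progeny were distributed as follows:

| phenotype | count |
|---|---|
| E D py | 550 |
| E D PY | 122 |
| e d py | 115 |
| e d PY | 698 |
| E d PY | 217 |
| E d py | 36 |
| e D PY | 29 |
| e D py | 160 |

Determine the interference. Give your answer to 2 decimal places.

The two most frequent reciprocal classes, E D py and e d PY, are the parental types, so the F1 was E D py / e d PY.
The two rarest classes, E d py and e D PY, are the double crossovers. Comparing them with the parentals, only the d allele has switched, so d is the middle locus and the order is e – d – py.
e–d: (377 + 65)/1927 = 0.2294; d–py: (237 + 65)/1927 = 0.1567.
Expected DCO frequency = 0.2294 × 0.1567 ≈ 0.03595; observed = 65/1927 ≈ 0.03373.
Coefficient of coincidence = 0.03373/0.03595 ≈ 0.94; interference = 1 − 0.94 = 0.06.

0.06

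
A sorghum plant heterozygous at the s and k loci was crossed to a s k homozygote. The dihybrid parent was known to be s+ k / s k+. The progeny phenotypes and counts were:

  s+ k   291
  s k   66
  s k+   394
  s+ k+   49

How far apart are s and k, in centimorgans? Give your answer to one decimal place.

The recombinant classes are s+ k+ and s k: 49 + 66 = 115.
Recombination frequency = 115/800 = 0.1437 ≈ 14.4%, i.e. 14.4 centimorgans.

14.4 centimorgans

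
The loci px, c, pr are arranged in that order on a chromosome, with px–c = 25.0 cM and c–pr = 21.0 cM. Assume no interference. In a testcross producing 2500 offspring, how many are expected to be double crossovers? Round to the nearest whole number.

Map distances give recombination frequencies of 0.250 and 0.210 for the two intervals.
With no interference, expected double-crossover frequency = 0.250 × 0.210 = 0.05250.
Expected number = 0.05250 × 2500 = 131.25 ≈ 131.

131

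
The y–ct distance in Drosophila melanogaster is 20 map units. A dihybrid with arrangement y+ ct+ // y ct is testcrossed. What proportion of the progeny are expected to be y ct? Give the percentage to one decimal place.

40.0%

A map distance of 20 map units corresponds to a recombination frequency of 0.200.
The F1 is y+ ct+ / y ct, so y ct is a parental gamete class with expected frequency (1 − r)/2 = 0.800/2 = 0.4000.
That is 0.4000 = 40.0% of the progeny.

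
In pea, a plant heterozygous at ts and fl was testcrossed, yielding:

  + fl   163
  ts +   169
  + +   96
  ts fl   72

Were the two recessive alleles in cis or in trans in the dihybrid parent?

trans

The two most frequent classes are + fl (163) and ts + (169); these are the parental (non-recombinant) types.
So the F1 carried + fl on one chromosome and ts + on the other — the recessive alleles are on opposite chromosomes (trans / repulsion).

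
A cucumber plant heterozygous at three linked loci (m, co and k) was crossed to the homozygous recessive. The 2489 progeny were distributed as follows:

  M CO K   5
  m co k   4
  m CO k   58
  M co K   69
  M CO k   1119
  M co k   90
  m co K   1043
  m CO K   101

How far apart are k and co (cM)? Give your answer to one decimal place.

8.0 cM

The two most frequent reciprocal classes, m co K and M CO k, are the parental types, so the F1 was m co K / M CO k.
The two rarest classes, m co k and M CO K, are the double crossovers. Comparing them with the parentals, only the k allele has switched, so k is the middle locus and the order is m – k – co.
Crossovers in the k–co interval produce the single-crossover classes m CO K and M co k (101 + 90 = 191) plus the double crossovers (9).
RF(k–co) = (191 + 9) / 2489 = 200/2489 = 0.0804 → 8.0 cM.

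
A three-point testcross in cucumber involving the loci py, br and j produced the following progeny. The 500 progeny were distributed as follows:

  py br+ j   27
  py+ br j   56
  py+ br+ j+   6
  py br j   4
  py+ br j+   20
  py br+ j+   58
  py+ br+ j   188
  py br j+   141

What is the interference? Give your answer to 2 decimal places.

The two most frequent reciprocal classes, py br j+ and py+ br+ j, are the parental types, so the F1 was py br j+ / py+ br+ j.
The two rarest classes, py br j and py+ br+ j+, are the double crossovers. Comparing them with the parentals, only the j allele has switched, so j is the middle locus and the order is py – j – br.
py–j: (47 + 10)/500 = 0.1140; j–br: (114 + 10)/500 = 0.2480.
Expected DCO frequency = 0.1140 × 0.2480 ≈ 0.02827; observed = 10/500 ≈ 0.02000.
Coefficient of coincidence = 0.02000/0.02827 ≈ 0.71; interference = 1 − 0.71 = 0.29.

0.29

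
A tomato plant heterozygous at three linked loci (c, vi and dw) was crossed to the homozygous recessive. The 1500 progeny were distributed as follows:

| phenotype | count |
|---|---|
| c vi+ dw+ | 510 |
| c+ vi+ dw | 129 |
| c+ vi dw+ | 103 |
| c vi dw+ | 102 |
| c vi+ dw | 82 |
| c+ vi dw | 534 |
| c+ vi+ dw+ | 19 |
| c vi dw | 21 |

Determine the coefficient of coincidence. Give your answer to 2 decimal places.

The two most frequent reciprocal classes, c vi+ dw+ and c+ vi dw, are the parental types, so the F1 was c vi+ dw+ / c+ vi dw.
The two rarest classes, c+ vi+ dw+ and c vi dw, are the double crossovers. Comparing them with the parentals, only the c allele has switched, so c is the middle locus and the order is vi – c – dw.
vi–c: (231 + 40)/1500 = 0.1807; c–dw: (185 + 40)/1500 = 0.1500.
Expected DCO frequency = 0.1807 × 0.1500 ≈ 0.02711; observed = 40/1500 ≈ 0.02667.
Coefficient of coincidence = 0.02667/0.02711 ≈ 0.98.

0.98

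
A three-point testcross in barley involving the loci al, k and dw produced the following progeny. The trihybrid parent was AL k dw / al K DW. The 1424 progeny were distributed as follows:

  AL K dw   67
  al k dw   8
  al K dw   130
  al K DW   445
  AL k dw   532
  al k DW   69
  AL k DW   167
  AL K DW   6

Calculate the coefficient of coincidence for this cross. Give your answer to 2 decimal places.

The two rarest classes, al k dw and AL K DW, are the double crossovers. Comparing them with the parentals, only the al allele has switched, so al is the middle locus and the order is k – al – dw.
k–al: (136 + 14)/1424 = 0.1053; al–dw: (297 + 14)/1424 = 0.2184.
Expected DCO frequency = 0.1053 × 0.2184 ≈ 0.02300; observed = 14/1424 ≈ 0.00983.
Coefficient of coincidence = 0.00983/0.02300 ≈ 0.43.

0.43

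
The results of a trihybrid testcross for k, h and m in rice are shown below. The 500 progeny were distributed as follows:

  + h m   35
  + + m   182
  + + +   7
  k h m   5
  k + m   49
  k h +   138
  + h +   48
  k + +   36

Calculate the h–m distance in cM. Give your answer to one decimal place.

The two most frequent reciprocal classes, + + m and k h +, are the parental types, so the F1 was + + m / k h +.
The two rarest classes, + + + and k h m, are the double crossovers. Comparing them with the parentals, only the m allele has switched, so m is the middle locus and the order is h – m – k.
Crossovers in the h–m interval produce the single-crossover classes + h m and k + + (35 + 36 = 71) plus the double crossovers (12).
RF(h–m) = (71 + 12) / 500 = 83/500 = 0.1660 → 16.6 cM.

16.6 cM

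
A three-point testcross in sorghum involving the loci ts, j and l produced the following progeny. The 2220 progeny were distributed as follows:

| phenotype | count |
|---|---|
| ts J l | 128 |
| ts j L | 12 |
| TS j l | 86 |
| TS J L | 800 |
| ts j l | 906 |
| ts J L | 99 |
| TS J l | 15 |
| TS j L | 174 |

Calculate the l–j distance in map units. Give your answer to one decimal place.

The two most frequent reciprocal classes, ts j l and TS J L, are the parental types, so the F1 was ts j l / TS J L.
The two rarest classes, ts j L and TS J l, are the double crossovers. Comparing them with the parentals, only the l allele has switched, so l is the middle locus and the order is j – l – ts.
Crossovers in the j–l interval produce the single-crossover classes ts J l and TS j L (128 + 174 = 302) plus the double crossovers (27).
RF(j–l) = (302 + 27) / 2220 = 329/2220 = 0.1482 → 14.8 map units.

14.8 map units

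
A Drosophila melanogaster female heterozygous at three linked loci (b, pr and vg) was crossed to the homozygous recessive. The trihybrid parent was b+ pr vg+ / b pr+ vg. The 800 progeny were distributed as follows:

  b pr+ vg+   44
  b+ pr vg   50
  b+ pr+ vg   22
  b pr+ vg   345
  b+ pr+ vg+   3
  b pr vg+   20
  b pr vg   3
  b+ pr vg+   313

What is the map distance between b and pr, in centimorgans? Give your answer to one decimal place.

The two rarest classes, b+ pr+ vg+ and b pr vg, are the double crossovers. Comparing them with the parentals, only the pr allele has switched, so pr is the middle locus and the order is vg – pr – b.
Crossovers in the pr–b interval produce the single-crossover classes b pr vg+ and b+ pr+ vg (20 + 22 = 42) plus the double crossovers (6).
RF(pr–b) = (42 + 6) / 800 = 48/800 = 0.0600 → 6.0 centimorgans.

6.0 centimorgans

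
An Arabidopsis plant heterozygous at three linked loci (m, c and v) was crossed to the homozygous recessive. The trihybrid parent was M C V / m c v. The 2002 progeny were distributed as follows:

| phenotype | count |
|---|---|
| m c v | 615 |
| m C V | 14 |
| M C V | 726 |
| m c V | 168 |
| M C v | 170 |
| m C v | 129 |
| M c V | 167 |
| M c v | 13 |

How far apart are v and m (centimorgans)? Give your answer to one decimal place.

18.2 centimorgans

The two rarest classes, m C V and M c v, are the double crossovers. Comparing them with the parentals, only the m allele has switched, so m is the middle locus and the order is v – m – c.
Crossovers in the v–m interval produce the single-crossover classes M C v and m c V (170 + 168 = 338) plus the double crossovers (27).
RF(v–m) = (338 + 27) / 2002 = 365/2002 = 0.1823 → 18.2 centimorgans.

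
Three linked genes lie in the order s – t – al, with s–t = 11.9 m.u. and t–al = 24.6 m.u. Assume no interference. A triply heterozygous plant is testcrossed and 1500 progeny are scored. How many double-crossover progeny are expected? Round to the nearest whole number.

Map distances give recombination frequencies of 0.119 and 0.246 for the two intervals.
With no interference, expected double-crossover frequency = 0.119 × 0.246 = 0.02927.
Expected number = 0.02927 × 1500 = 43.91 ≈ 44.

44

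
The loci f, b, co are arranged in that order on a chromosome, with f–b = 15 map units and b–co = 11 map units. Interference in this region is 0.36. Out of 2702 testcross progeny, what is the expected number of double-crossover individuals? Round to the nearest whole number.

Map distances give recombination frequencies of 0.150 and 0.110 for the two intervals.
With interference 0.36 (so coincidence = 0.64), expected double-crossover frequency = 0.150 × 0.110 × 0.64 = 0.01056.
Expected number = 0.01056 × 2702 = 28.53 ≈ 29.

29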